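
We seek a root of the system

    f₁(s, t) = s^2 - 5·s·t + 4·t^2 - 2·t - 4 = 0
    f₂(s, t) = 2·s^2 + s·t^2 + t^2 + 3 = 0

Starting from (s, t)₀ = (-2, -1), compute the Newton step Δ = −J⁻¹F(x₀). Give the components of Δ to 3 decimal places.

(4.000, 9.000)

At (-2, -1): F = (-4.000, 10.000).
Jacobian J = [[2·s - 5·t, -5·s + 8·t - 2], [4·s + t^2, 2·s·t + 2·t]].
At the point, J = [[1.000, 0.000], [-7.000, 2.000]] (det J = 2.000).
Solving J·Δ = −F gives Δ = (4.000, 9.000).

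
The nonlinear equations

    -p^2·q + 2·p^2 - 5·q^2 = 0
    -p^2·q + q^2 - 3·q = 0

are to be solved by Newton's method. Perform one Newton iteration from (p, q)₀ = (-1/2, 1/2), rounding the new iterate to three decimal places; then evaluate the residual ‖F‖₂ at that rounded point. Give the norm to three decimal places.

0.346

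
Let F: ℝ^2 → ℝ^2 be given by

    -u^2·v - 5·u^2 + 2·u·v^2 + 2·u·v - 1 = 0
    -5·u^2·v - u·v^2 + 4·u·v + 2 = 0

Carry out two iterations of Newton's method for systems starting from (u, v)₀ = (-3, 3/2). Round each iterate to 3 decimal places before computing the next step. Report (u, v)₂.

At (-3, 3/2): F = (-82.000, -76.750).
Jacobian J = [[-2·u·v - 10·u + 2·v^2 + 2·v, -u^2 + 4·u·v + 2·u], [-10·u·v - v^2 + 4·v, -5·u^2 - 2·u·v + 4·u]].
At the point, J = [[46.500, -33.000], [48.750, -48.000]] (det J = -623.250).
Solving J·Δ = −F gives Δ = (2.252, 0.688).
Then the next iterate is (u, v)₁ = (-0.748, 2.188).
Round to (-0.748, 2.188) and repeat: F = (-15.45683, -7.08654), J = [[24.70394, -8.602], [20.33090, -2.51627]].
Δ = (0.196, -1.235), so (u, v)₂ = (-0.552, 0.953).

(-0.552, 0.953)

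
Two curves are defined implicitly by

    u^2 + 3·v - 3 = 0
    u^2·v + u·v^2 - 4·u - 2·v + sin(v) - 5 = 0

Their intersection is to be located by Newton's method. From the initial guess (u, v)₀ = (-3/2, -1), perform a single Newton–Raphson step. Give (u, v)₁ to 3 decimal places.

(-2.330, -0.580)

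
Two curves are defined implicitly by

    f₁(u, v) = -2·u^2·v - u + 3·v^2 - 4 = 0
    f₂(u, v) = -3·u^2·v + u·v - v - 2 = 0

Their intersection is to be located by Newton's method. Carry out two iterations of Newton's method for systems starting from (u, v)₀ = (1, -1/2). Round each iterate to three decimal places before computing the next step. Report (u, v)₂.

(1.968, -1.125)

At (1, -1/2): F = (-3.250, -0.500).
Jacobian J = [[-4·u·v - 1, -2·u^2 + 6·v], [-6·u·v + v, -3·u^2 + u - 1]].
At the point, J = [[1.000, -5.000], [2.500, -3.000]] (det J = 9.500).
Solving J·Δ = −F gives Δ = (-0.763, -0.803).
Then the next iterate is (u, v)₁ = (0.237, -1.303).
Round to (0.237, -1.303) and repeat: F = (1.00280, -0.78625), J = [[0.23524, -7.93034], [0.54987, -0.93151]].
Δ = (1.731, 0.178), so (u, v)₂ = (1.968, -1.125).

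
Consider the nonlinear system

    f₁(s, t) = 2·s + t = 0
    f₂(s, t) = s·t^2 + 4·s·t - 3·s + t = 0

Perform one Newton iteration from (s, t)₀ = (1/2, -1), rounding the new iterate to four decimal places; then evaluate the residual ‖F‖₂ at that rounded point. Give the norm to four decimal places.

0.5760

At (1/2, -1): F = (0.0000, -4.0000).
Jacobian J = [[2, 1], [t^2 + 4·t - 3, 2·s·t + 4·s + 1]].
At the point, J = [[2.0000, 1.0000], [-6.0000, 2.0000]] (det J = 10.0000).
Solving J·Δ = −F gives Δ = (-0.4000, 0.8000).
Then the next iterate is (s, t)₁ = (0.1000, -0.2000).
Re-evaluating at (0.1000, -0.2000): F = (0.0000, -0.5760), so ‖F‖₂ = 0.5760.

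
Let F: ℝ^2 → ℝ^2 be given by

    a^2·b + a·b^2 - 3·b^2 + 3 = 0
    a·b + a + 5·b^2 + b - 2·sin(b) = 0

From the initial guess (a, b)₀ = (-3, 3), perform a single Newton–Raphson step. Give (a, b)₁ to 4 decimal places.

At (-3, 3): F = (-24.0000, 35.717760).
Jacobian J = [[2·a·b + b^2, a^2 + 2·a·b - 6·b], [b + 1, a + 10·b - 2·cos(b) + 1]].
At the point, J = [[-9.0000, -27.0000], [4.0000, 29.979985]] (det J = -161.819865).
Solving J·Δ = −F gives Δ = (1.5132, -1.3933).
Then the next iterate is (a, b)₁ = (-1.4868, 1.6067).

(-1.4868, 1.6067)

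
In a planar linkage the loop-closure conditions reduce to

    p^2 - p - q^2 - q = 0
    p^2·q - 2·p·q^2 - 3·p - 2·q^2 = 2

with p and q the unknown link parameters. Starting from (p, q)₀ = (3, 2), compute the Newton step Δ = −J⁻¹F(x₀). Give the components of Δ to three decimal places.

At (3, 2): F = (0.000, -25.000).
Jacobian J = [[2·p - 1, -2·q - 1], [2·p·q - 2·q^2 - 3, p^2 - 4·p·q - 4·q]].
At the point, J = [[5.000, -5.000], [1.000, -23.000]] (det J = -110.000).
Solving J·Δ = −F gives Δ = (-1.136, -1.136).

(-1.136, -1.136)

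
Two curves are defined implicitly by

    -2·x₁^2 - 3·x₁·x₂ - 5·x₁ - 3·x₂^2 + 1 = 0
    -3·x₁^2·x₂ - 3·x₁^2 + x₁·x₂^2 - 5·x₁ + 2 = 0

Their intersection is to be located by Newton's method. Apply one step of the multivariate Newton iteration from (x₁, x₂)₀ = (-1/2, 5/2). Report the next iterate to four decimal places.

(-0.6148, 1.7004)

At (-1/2, 5/2): F = (-12.0000, -1.2500).
Jacobian J = [[-4·x₁ - 3·x₂ - 5, -3·x₁ - 6·x₂], [-6·x₁·x₂ - 6·x₁ + x₂^2 - 5, -3·x₁^2 + 2·x₁·x₂]].
At the point, J = [[-10.5000, -13.5000], [11.7500, -3.2500]] (det J = 192.7500).
Solving J·Δ = −F gives Δ = (-0.1148, -0.7996).
Then the next iterate is (x₁, x₂)₁ = (-0.6148, 1.7004).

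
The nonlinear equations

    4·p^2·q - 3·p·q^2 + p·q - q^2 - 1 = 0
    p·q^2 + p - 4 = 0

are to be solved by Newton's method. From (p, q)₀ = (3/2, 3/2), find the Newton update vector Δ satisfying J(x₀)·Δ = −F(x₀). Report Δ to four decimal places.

At (3/2, 3/2): F = (2.3750, 0.8750).
Jacobian J = [[8·p·q - 3·q^2 + q, 4·p^2 - 6·p·q + p - 2·q], [q^2 + 1, 2·p·q]].
At the point, J = [[12.7500, -6.0000], [3.2500, 4.5000]] (det J = 76.8750).
Solving J·Δ = −F gives Δ = (-0.2073, -0.0447).

(-0.2073, -0.0447)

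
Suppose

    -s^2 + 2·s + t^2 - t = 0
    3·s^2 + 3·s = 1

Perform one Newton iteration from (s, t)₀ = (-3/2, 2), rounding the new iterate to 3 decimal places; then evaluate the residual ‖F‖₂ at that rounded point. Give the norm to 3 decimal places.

At (-3/2, 2): F = (-3.250, 1.250).
Jacobian J = [[-2·s + 2, 2·t - 1], [6·s + 3, 0]].
At the point, J = [[5.000, 3.000], [-6.000, 0.000]] (det J = 18.000).
Solving J·Δ = −F gives Δ = (0.208, 0.736).
Then the next iterate is (s, t)₁ = (-1.292, 2.736).
Re-evaluating at (-1.292, 2.736): F = (0.49643, 0.13179), so ‖F‖₂ = 0.514.

0.514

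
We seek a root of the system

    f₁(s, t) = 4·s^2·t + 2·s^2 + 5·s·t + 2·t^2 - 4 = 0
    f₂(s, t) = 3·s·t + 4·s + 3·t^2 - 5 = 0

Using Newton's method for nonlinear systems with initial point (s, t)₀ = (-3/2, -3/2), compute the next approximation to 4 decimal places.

At (-3/2, -3/2): F = (2.7500, 2.5000).
Jacobian J = [[8·s·t + 4·s + 5·t, 4·s^2 + 5·s + 4·t], [3·t + 4, 3·s + 6·t]].
At the point, J = [[4.5000, -4.5000], [-0.5000, -13.5000]] (det J = -63.0000).
Solving J·Δ = −F gives Δ = (-0.4107, 0.2004).
Then the next iterate is (s, t)₁ = (-1.9107, -1.2996).

(-1.9107, -1.2996)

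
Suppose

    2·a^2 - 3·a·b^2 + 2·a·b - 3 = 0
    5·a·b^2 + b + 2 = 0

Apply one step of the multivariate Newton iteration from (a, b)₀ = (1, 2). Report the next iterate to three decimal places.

(0.560, 1.276)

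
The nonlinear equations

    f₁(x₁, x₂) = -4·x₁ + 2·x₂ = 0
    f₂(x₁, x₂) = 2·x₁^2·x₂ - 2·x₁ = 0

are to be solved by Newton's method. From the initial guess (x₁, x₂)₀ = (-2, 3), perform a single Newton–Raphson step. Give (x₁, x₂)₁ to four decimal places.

(-4.8000, -9.6000)

At (-2, 3): F = (14.0000, 28.0000).
Jacobian J = [[-4, 2], [4·x₁·x₂ - 2, 2·x₁^2]].
At the point, J = [[-4.0000, 2.0000], [-26.0000, 8.0000]] (det J = 20.0000).
Solving J·Δ = −F gives Δ = (-2.8000, -12.6000).
Then the next iterate is (x₁, x₂)₁ = (-4.8000, -9.6000).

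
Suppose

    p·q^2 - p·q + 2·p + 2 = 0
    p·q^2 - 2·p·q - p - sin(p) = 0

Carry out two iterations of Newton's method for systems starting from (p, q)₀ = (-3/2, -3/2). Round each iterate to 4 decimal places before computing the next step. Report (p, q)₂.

(-0.6360, -0.6936)

At (-3/2, -3/2): F = (-6.6250, -5.377505).
Jacobian J = [[q^2 - q + 2, 2·p·q - p], [q^2 - 2·q - cos(p) - 1, 2·p·q - 2·p]].
At the point, J = [[5.7500, 6.0000], [4.179263, 7.5000]] (det J = 18.049423).
Solving J·Δ = −F gives Δ = (0.9653, 0.1791).
Then the next iterate is (p, q)₁ = (-0.5347, -1.3209).
Round to (-0.5347, -1.3209) and repeat: F = (-0.708617, -1.301220), J = [[5.065677, 1.947270], [2.526155, 2.481970]].
Δ = (-0.1013, 0.6273), so (p, q)₂ = (-0.6360, -0.6936).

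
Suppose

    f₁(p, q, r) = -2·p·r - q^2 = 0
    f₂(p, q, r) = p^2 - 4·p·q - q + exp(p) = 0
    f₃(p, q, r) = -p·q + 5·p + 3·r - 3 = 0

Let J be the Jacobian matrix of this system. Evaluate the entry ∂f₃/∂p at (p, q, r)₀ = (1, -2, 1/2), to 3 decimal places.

∂f₃/∂p = -q + 5.
At (1, -2, 1/2) this is 7.000.

7.000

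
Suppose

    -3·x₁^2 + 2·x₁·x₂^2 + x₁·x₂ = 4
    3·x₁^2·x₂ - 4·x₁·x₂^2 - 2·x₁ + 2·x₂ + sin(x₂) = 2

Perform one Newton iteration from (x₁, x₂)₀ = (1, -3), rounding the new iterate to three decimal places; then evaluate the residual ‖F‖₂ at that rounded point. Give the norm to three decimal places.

7.867

At (1, -3): F = (8.000, -55.14112).
Jacobian J = [[-6·x₁ + 2·x₂^2 + x₂, 4·x₁·x₂ + x₁], [6·x₁·x₂ - 4·x₂^2 - 2, 3·x₁^2 - 8·x₁·x₂ + cos(x₂) + 2]].
At the point, J = [[9.000, -11.000], [-56.000, 28.01001]] (det J = -363.90993).
Solving J·Δ = −F gives Δ = (-1.051, -0.133).
Then the next iterate is (x₁, x₂)₁ = (-0.051, -3.133).
Re-evaluating at (-0.051, -3.133): F = (-4.84922, -6.19464), so ‖F‖₂ = 7.867.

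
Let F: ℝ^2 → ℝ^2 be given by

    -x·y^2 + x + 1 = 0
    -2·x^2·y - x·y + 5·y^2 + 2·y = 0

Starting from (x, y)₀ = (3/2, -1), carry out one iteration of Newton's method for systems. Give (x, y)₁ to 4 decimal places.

(-0.4524, -1.3333)

At (3/2, -1): F = (1.0000, 9.0000).
Jacobian J = [[-y^2 + 1, -2·x·y], [-4·x·y - y, -2·x^2 - x + 10·y + 2]].
At the point, J = [[0.0000, 3.0000], [7.0000, -14.0000]] (det J = -21.0000).
Solving J·Δ = −F gives Δ = (-1.9524, -0.3333).
Then the next iterate is (x, y)₁ = (-0.4524, -1.3333).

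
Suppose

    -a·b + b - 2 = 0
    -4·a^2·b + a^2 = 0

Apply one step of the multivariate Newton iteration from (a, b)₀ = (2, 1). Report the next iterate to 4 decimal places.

(-7.0000, 7.0000)

At (2, 1): F = (-3.0000, -12.0000).
Jacobian J = [[-b, -a + 1], [-8·a·b + 2·a, -4·a^2]].
At the point, J = [[-1.0000, -1.0000], [-12.0000, -16.0000]] (det J = 4.0000).
Solving J·Δ = −F gives Δ = (-9.0000, 6.0000).
Then the next iterate is (a, b)₁ = (-7.0000, 7.0000).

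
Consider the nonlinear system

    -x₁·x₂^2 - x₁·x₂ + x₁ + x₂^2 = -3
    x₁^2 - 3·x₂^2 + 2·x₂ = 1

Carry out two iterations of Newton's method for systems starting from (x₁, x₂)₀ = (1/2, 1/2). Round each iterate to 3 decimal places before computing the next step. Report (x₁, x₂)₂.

At (1/2, 1/2): F = (3.375, -0.500).
Jacobian J = [[-x₂^2 - x₂ + 1, -2·x₁·x₂ - x₁ + 2·x₂], [2·x₁, -6·x₂ + 2]].
At the point, J = [[0.250, 0.000], [1.000, -1.000]] (det J = -0.250).
Solving J·Δ = −F gives Δ = (-13.500, -14.000).
Then the next iterate is (x₁, x₂)₁ = (-13.000, -13.500).
Round to (-13.000, -13.500) and repeat: F = (2366.000, -405.750), J = [[-167.750, -365.000], [-26.000, 83.000]].
Δ = (2.062, 5.534), so (x₁, x₂)₂ = (-10.938, -7.966).

(-10.938, -7.966)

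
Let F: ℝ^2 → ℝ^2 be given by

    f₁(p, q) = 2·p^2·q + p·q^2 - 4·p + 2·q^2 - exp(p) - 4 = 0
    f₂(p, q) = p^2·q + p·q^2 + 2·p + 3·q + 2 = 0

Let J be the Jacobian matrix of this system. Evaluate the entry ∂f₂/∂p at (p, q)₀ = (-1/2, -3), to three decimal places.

14.000

∂f₂/∂p = 2·p·q + q^2 + 2.
At (-1/2, -3) this is 14.000.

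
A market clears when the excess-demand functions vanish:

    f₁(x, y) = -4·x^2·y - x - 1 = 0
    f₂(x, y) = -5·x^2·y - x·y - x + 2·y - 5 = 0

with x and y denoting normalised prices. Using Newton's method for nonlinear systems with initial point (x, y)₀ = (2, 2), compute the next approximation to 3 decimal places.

At (2, 2): F = (-35.000, -47.000).
Jacobian J = [[-8·x·y - 1, -4·x^2], [-10·x·y - y - 1, -5·x^2 - x + 2]].
At the point, J = [[-33.000, -16.000], [-43.000, -20.000]] (det J = -28.000).
Solving J·Δ = −F gives Δ = (-1.857, 1.643).
Then the next iterate is (x, y)₁ = (0.143, 3.643).

(0.143, 3.643)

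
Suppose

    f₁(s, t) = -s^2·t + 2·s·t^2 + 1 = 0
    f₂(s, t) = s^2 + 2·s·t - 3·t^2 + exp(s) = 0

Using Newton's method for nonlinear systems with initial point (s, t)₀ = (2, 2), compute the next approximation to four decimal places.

(1.1300, 1.2500)

At (2, 2): F = (9.0000, 7.389056).
Jacobian J = [[-2·s·t + 2·t^2, -s^2 + 4·s·t], [2·s + 2·t + exp(s), 2·s - 6·t]].
At the point, J = [[0.0000, 12.0000], [15.389056, -8.0000]] (det J = -184.668673).
Solving J·Δ = −F gives Δ = (-0.8700, -0.7500).
Then the next iterate is (s, t)₁ = (1.1300, 1.2500).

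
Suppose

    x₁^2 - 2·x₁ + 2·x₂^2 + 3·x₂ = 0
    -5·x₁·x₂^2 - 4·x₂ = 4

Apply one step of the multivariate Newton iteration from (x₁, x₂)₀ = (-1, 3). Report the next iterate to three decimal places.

(-1.604, 0.839)

At (-1, 3): F = (30.000, 29.000).
Jacobian J = [[2·x₁ - 2, 4·x₂ + 3], [-5·x₂^2, -10·x₁·x₂ - 4]].
At the point, J = [[-4.000, 15.000], [-45.000, 26.000]] (det J = 571.000).
Solving J·Δ = −F gives Δ = (-0.604, -2.161).
Then the next iterate is (x₁, x₂)₁ = (-1.604, 0.839).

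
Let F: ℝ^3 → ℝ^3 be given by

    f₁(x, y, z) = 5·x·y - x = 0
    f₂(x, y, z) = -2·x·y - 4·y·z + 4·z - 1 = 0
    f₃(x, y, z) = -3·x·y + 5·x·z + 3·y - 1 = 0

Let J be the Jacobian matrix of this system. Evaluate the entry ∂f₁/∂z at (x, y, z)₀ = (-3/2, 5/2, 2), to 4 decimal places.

0.0000

∂f₁/∂z = 0.
At (-3/2, 5/2, 2) this is 0.0000.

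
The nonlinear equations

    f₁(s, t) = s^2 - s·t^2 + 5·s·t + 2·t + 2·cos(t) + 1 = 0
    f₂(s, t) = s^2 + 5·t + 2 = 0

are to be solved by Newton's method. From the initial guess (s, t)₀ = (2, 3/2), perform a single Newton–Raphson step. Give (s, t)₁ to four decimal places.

At (2, 3/2): F = (18.641474, 13.5000).
Jacobian J = [[2·s - t^2 + 5·t, -2·s·t + 5·s - 2·sin(t) + 2], [2·s, 5]].
At the point, J = [[9.2500, 4.005010], [4.0000, 5.0000]] (det J = 30.229960).
Solving J·Δ = −F gives Δ = (-1.2947, -1.6642).
Then the next iterate is (s, t)₁ = (0.7053, -0.1642).

(0.7053, -0.1642)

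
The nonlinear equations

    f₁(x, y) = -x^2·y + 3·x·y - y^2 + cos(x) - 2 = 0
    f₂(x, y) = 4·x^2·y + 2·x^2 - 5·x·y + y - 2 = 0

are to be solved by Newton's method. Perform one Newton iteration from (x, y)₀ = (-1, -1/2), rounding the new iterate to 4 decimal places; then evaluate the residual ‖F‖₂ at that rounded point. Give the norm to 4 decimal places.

21.4756

At (-1, -1/2): F = (0.290302, -5.0000).
Jacobian J = [[-2·x·y + 3·y - sin(x), -x^2 + 3·x - 2·y], [8·x·y + 4·x - 5·y, 4·x^2 - 5·x + 1]].
At the point, J = [[-1.658529, -3.0000], [2.5000, 10.0000]] (det J = -9.085290).
Solving J·Δ = −F gives Δ = (-1.3315, 0.8329).
Then the next iterate is (x, y)₁ = (-2.3315, 0.3329).
Re-evaluating at (-2.3315, 0.3329): F = (-6.938331, 20.323900), so ‖F‖₂ = 21.4756.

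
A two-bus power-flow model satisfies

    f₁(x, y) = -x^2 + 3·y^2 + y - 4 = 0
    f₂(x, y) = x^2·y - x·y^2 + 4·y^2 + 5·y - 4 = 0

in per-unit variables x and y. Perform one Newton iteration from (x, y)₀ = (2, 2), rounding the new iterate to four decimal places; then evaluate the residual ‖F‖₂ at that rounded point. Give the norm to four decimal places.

5.5924

At (2, 2): F = (6.0000, 22.0000).
Jacobian J = [[-2·x, 6·y + 1], [2·x·y - y^2, x^2 - 2·x·y + 8·y + 5]].
At the point, J = [[-4.0000, 13.0000], [4.0000, 17.0000]] (det J = -120.0000).
Solving J·Δ = −F gives Δ = (-1.5333, -0.9333).
Then the next iterate is (x, y)₁ = (0.4667, 1.0667).
Re-evaluating at (0.4667, 1.0667): F = (0.262438, 5.586198), so ‖F‖₂ = 5.5924.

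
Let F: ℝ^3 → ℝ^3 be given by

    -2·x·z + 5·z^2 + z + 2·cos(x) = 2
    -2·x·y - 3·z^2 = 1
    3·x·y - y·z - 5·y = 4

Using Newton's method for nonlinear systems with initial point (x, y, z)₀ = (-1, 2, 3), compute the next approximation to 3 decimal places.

At (-1, 2, 3): F = (53.08060, -24.000, -26.000).
Jacobian J = [[-2·z - 2·sin(x), 0, -2·x + 10·z + 1], [-2·y, -2·x, -6·z], [3·y, 3·x - z - 5, -y]].
At the point, J = [[-4.31706, 0.000, 33.000], [-4.000, 2.000, -18.000], [6.000, -11.000, -2.000]] (det J = 1928.04572).
Solving J·Δ = −F gives Δ = (0.153, -1.992, -1.589).
Then the next iterate is (x, y, z)₁ = (-0.847, 0.008, 1.411).

(-0.847, 0.008, 1.411)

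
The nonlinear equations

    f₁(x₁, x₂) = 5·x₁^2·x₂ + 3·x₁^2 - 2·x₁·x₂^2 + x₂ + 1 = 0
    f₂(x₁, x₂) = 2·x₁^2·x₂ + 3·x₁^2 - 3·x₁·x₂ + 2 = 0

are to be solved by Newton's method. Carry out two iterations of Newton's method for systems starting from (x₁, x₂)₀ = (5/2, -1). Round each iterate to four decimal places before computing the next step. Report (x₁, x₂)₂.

(-0.5933, -1.8807)

At (5/2, -1): F = (-17.5000, 15.7500).
Jacobian J = [[10·x₁·x₂ + 6·x₁ - 2·x₂^2, 5·x₁^2 - 4·x₁·x₂ + 1], [4·x₁·x₂ + 6·x₁ - 3·x₂, 2·x₁^2 - 3·x₁]].
At the point, J = [[-12.0000, 42.2500], [8.0000, 5.0000]] (det J = -398.0000).
Solving J·Δ = −F gives Δ = (-1.8918, -0.1231).
Then the next iterate is (x₁, x₂)₁ = (0.6082, -1.1231).
Round to (0.6082, -1.1231) and repeat: F = (-2.624903, 4.328044), J = [[-5.704201, 5.581814], [4.286222, -1.084786]].
Δ = (-1.2015, -0.7576), so (x₁, x₂)₂ = (-0.5933, -1.8807).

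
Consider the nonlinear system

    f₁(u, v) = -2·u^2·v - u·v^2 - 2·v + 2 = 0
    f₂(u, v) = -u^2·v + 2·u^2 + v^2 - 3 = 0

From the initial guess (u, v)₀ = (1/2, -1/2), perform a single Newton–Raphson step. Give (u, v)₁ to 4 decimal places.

(2.5077, 1.8154)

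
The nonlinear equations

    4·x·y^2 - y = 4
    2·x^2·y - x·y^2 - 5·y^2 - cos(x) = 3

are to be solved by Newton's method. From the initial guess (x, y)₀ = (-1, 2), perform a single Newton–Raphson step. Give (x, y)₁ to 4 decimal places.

(-0.9009, 0.7991)

At (-1, 2): F = (-22.0000, -15.540302).
Jacobian J = [[4·y^2, 8·x·y - 1], [4·x·y - y^2 + sin(x), 2·x^2 - 2·x·y - 10·y]].
At the point, J = [[16.0000, -17.0000], [-12.841471, -14.0000]] (det J = -442.305007).
Solving J·Δ = −F gives Δ = (0.0991, -1.2009).
Then the next iterate is (x, y)₁ = (-0.9009, 0.7991).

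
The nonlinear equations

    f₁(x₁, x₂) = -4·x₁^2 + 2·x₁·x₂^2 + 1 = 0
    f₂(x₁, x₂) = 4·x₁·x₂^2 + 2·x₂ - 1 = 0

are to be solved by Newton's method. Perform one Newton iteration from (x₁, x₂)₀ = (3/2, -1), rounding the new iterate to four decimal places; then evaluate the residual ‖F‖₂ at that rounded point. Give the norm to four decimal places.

1.0819

At (3/2, -1): F = (-5.0000, 3.0000).
Jacobian J = [[-8·x₁ + 2·x₂^2, 4·x₁·x₂], [4·x₂^2, 8·x₁·x₂ + 2]].
At the point, J = [[-10.0000, -6.0000], [4.0000, -10.0000]] (det J = 124.0000).
Solving J·Δ = −F gives Δ = (-0.5484, 0.0806).
Then the next iterate is (x₁, x₂)₁ = (0.9516, -0.9194).
Re-evaluating at (0.9516, -0.9194): F = (-1.013402, 0.378736), so ‖F‖₂ = 1.0819.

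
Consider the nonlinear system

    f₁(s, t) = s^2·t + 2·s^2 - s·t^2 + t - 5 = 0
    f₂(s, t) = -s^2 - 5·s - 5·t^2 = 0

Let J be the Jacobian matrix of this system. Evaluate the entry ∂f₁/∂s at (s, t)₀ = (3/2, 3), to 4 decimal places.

∂f₁/∂s = 2·s·t + 4·s - t^2.
At (3/2, 3) this is 6.0000.

6.0000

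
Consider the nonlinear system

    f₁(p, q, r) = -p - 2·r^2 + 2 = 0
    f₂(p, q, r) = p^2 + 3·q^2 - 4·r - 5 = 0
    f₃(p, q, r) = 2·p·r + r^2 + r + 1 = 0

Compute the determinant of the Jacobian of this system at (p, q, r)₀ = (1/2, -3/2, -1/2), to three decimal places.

J = [[-1, 0, -4·r], [2·p, 6·q, -4], [2·r, 0, 2·p + 2·r + 1]].
At the point, J = [[-1.000, 0.000, 2.000], [1.000, -9.000, -4.000], [-1.000, 0.000, 1.000]].
det J = -9.000.

-9.000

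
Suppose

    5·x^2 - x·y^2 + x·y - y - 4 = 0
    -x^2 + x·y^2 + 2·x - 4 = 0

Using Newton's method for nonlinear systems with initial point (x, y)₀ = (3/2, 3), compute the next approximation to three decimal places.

(1.202, 2.126)

At (3/2, 3): F = (-4.750, 10.250).
Jacobian J = [[10·x - y^2 + y, -2·x·y + x - 1], [-2·x + y^2 + 2, 2·x·y]].
At the point, J = [[9.000, -8.500], [8.000, 9.000]] (det J = 149.000).
Solving J·Δ = −F gives Δ = (-0.298, -0.874).
Then the next iterate is (x, y)₁ = (1.202, 2.126).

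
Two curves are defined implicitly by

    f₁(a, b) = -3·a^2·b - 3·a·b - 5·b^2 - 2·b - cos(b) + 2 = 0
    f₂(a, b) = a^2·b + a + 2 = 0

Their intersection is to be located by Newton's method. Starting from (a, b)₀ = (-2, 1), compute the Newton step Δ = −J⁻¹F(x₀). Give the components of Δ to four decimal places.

At (-2, 1): F = (-11.540302, 4.0000).
Jacobian J = [[-6·a·b - 3·b, -3·a^2 - 3·a - 10·b + sin(b) - 2], [2·a·b + 1, a^2]].
At the point, J = [[9.0000, -17.158529], [-3.0000, 4.0000]] (det J = -15.475587).
Solving J·Δ = −F gives Δ = (1.4522, 0.0891).

(1.4522, 0.0891)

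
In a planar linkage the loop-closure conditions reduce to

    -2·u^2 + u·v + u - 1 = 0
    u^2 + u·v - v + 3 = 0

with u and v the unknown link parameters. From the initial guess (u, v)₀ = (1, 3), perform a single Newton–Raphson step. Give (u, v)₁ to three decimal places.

At (1, 3): F = (1.000, 4.000).
Jacobian J = [[-4·u + v + 1, u], [2·u + v, u - 1]].
At the point, J = [[0.000, 1.000], [5.000, 0.000]] (det J = -5.000).
Solving J·Δ = −F gives Δ = (-0.800, -1.000).
Then the next iterate is (u, v)₁ = (0.200, 2.000).

(0.200, 2.000)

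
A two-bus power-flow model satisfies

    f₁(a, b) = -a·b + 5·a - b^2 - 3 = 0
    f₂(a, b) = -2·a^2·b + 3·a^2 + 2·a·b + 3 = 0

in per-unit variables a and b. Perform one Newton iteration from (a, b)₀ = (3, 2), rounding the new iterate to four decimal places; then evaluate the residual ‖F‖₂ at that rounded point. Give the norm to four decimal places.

1.8612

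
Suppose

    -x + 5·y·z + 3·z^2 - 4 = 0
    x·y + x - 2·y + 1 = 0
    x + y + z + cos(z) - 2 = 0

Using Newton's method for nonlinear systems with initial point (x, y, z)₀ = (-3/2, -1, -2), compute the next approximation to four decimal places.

At (-3/2, -1, -2): F = (19.5000, 3.0000, -6.916147).
Jacobian J = [[-1, 5·z, 5·y + 6·z], [y + 1, x - 2, 0], [1, 1, -sin(z) + 1]].
At the point, J = [[-1.0000, -10.0000, -17.0000], [0.0000, -3.5000, 0.0000], [1.0000, 1.0000, 1.909297]] (det J = -52.817459).
Solving J·Δ = −F gives Δ = (5.4429, 0.8571, 0.3227).
Then the next iterate is (x, y, z)₁ = (3.9429, -0.1429, -1.6773).

(3.9429, -0.1429, -1.6773)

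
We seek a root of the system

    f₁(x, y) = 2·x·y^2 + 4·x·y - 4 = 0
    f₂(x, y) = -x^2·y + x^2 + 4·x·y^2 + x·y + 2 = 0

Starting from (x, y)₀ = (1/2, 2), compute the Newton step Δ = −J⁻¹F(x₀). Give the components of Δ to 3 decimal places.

At (1/2, 2): F = (4.000, 10.750).
Jacobian J = [[2·y^2 + 4·y, 4·x·y + 4·x], [-2·x·y + 2·x + 4·y^2 + y, -x^2 + 8·x·y + x]].
At the point, J = [[16.000, 6.000], [17.000, 8.250]] (det J = 30.000).
Solving J·Δ = −F gives Δ = (1.050, -3.467).

(1.050, -3.467)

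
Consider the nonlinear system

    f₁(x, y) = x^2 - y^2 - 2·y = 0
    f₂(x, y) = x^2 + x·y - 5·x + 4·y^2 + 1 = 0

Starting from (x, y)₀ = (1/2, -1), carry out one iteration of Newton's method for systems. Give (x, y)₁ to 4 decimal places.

At (1/2, -1): F = (1.2500, 2.2500).
Jacobian J = [[2·x, -2·y - 2], [2·x + y - 5, x + 8·y]].
At the point, J = [[1.0000, 0.0000], [-5.0000, -7.5000]] (det J = -7.5000).
Solving J·Δ = −F gives Δ = (-1.2500, 1.1333).
Then the next iterate is (x, y)₁ = (-0.7500, 0.1333).

(-0.7500, 0.1333)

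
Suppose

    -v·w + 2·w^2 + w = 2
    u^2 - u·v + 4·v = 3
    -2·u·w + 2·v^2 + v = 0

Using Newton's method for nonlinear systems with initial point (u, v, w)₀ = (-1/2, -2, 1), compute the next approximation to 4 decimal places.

At (-1/2, -2, 1): F = (3.0000, -11.7500, 7.0000).
Jacobian J = [[0, -w, -v + 4·w + 1], [2·u - v, -u + 4, 0], [-2·w, 4·v + 1, -2·u]].
At the point, J = [[0.0000, -1.0000, 7.0000], [1.0000, 4.5000, 0.0000], [-2.0000, -7.0000, 1.0000]] (det J = 15.0000).
Solving J·Δ = −F gives Δ = (-23.8000, 7.9000, 0.7000).
Then the next iterate is (u, v, w)₁ = (-24.3000, 5.9000, 1.7000).

(-24.3000, 5.9000, 1.7000)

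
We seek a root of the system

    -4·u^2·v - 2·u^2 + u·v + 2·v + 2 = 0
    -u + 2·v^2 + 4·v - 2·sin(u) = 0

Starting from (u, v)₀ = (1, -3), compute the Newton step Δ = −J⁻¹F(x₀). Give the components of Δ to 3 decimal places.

At (1, -3): F = (3.000, 3.31706).
Jacobian J = [[-8·u·v - 4·u + v, -4·u^2 + u + 2], [-2·cos(u) - 1, 4·v + 4]].
At the point, J = [[17.000, -1.000], [-2.08060, -8.000]] (det J = -138.08060).
Solving J·Δ = −F gives Δ = (-0.150, 0.454).

(-0.150, 0.454)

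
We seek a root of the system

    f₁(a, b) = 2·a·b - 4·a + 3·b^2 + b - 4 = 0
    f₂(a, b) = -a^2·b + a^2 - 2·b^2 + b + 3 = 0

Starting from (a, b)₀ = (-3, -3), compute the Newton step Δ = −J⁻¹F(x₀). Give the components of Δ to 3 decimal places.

At (-3, -3): F = (50.000, 18.000).
Jacobian J = [[2·b - 4, 2·a + 6·b + 1], [-2·a·b + 2·a, -a^2 - 4·b + 1]].
At the point, J = [[-10.000, -23.000], [-24.000, 4.000]] (det J = -592.000).
Solving J·Δ = −F gives Δ = (1.037, 1.723).

(1.037, 1.723)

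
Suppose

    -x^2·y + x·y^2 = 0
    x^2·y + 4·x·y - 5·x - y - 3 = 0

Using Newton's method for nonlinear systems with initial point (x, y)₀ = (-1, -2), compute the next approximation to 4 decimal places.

(-0.1852, -1.3333)

At (-1, -2): F = (-2.0000, 10.0000).
Jacobian J = [[-2·x·y + y^2, -x^2 + 2·x·y], [2·x·y + 4·y - 5, x^2 + 4·x - 1]].
At the point, J = [[0.0000, 3.0000], [-9.0000, -4.0000]] (det J = 27.0000).
Solving J·Δ = −F gives Δ = (0.8148, 0.6667).
Then the next iterate is (x, y)₁ = (-0.1852, -1.3333).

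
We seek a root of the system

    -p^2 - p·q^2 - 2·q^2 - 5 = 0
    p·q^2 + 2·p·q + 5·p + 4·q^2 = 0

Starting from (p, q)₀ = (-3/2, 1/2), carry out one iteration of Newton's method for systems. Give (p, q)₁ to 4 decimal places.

At (-3/2, 1/2): F = (-7.3750, -8.3750).
Jacobian J = [[-2·p - q^2, -2·p·q - 4·q], [q^2 + 2·q + 5, 2·p·q + 2·p + 8·q]].
At the point, J = [[2.7500, -0.5000], [6.2500, -0.5000]] (det J = 1.7500).
Solving J·Δ = −F gives Δ = (0.2857, -13.1786).
Then the next iterate is (p, q)₁ = (-1.2143, -12.6786).

(-1.2143, -12.6786)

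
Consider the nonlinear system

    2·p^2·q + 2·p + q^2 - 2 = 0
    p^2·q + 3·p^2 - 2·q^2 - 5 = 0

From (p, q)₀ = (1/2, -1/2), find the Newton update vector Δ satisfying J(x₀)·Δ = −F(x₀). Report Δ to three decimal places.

(1.339, 0.679)

At (1/2, -1/2): F = (-1.000, -4.875).
Jacobian J = [[4·p·q + 2, 2·p^2 + 2·q], [2·p·q + 6·p, p^2 - 4·q]].
At the point, J = [[1.000, -0.500], [2.500, 2.250]] (det J = 3.500).
Solving J·Δ = −F gives Δ = (1.339, 0.679).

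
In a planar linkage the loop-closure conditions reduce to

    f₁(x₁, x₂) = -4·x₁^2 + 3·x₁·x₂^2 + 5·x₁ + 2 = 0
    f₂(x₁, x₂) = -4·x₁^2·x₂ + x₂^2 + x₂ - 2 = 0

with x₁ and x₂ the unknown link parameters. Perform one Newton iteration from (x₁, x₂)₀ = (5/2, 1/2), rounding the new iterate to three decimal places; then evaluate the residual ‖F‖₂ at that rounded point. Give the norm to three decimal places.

4.682

At (5/2, 1/2): F = (-8.625, -13.750).
Jacobian J = [[-8·x₁ + 3·x₂^2 + 5, 6·x₁·x₂], [-8·x₁·x₂, -4·x₁^2 + 2·x₂ + 1]].
At the point, J = [[-14.250, 7.500], [-10.000, -23.000]] (det J = 402.750).
Solving J·Δ = −F gives Δ = (-0.749, -0.272).
Then the next iterate is (x₁, x₂)₁ = (1.751, 0.228).
Re-evaluating at (1.751, 0.228): F = (-1.23593, -4.51621), so ‖F‖₂ = 4.682.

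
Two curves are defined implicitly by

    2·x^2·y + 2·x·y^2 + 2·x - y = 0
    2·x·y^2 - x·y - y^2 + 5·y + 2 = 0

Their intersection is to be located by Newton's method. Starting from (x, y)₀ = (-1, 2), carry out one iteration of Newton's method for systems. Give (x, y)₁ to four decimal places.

At (-1, 2): F = (-8.0000, 2.0000).
Jacobian J = [[4·x·y + 2·y^2 + 2, 2·x^2 + 4·x·y - 1], [2·y^2 - y, 4·x·y - x - 2·y + 5]].
At the point, J = [[2.0000, -7.0000], [6.0000, -6.0000]] (det J = 30.0000).
Solving J·Δ = −F gives Δ = (-2.0667, -1.7333).
Then the next iterate is (x, y)₁ = (-3.0667, 0.2667).

(-3.0667, 0.2667)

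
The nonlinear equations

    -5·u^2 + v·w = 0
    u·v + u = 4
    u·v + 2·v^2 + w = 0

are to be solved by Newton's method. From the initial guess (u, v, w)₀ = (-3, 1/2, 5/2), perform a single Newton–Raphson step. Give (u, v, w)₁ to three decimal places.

(-1.304, -1.485, -1.833)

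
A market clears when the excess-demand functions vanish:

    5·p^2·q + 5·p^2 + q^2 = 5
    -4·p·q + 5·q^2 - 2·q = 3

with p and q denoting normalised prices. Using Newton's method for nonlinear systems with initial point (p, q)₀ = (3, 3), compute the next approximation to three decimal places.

(1.837, 2.128)

At (3, 3): F = (184.000, 0.000).
Jacobian J = [[10·p·q + 10·p, 5·p^2 + 2·q], [-4·q, -4·p + 10·q - 2]].
At the point, J = [[120.000, 51.000], [-12.000, 16.000]] (det J = 2532.000).
Solving J·Δ = −F gives Δ = (-1.163, -0.872).
Then the next iterate is (p, q)₁ = (1.837, 2.128).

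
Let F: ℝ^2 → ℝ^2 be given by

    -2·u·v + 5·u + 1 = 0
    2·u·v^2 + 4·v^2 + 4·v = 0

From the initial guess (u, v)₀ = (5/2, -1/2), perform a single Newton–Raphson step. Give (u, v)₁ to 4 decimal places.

(-0.3636, -0.7364)

At (5/2, -1/2): F = (16.0000, 0.2500).
Jacobian J = [[-2·v + 5, -2·u], [2·v^2, 4·u·v + 8·v + 4]].
At the point, J = [[6.0000, -5.0000], [0.5000, -5.0000]] (det J = -27.5000).
Solving J·Δ = −F gives Δ = (-2.8636, -0.2364).
Then the next iterate is (u, v)₁ = (-0.3636, -0.7364).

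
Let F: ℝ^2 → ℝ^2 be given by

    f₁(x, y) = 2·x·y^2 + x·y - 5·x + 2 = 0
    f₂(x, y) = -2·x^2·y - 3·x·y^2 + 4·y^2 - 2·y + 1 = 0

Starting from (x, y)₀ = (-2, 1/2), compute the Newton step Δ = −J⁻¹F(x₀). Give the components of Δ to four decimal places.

At (-2, 1/2): F = (10.0000, -1.5000).
Jacobian J = [[2·y^2 + y - 5, 4·x·y + x], [-4·x·y - 3·y^2, -2·x^2 - 6·x·y + 8·y - 2]].
At the point, J = [[-4.0000, -6.0000], [3.2500, 0.0000]] (det J = 19.5000).
Solving J·Δ = −F gives Δ = (0.4615, 1.3590).

(0.4615, 1.3590)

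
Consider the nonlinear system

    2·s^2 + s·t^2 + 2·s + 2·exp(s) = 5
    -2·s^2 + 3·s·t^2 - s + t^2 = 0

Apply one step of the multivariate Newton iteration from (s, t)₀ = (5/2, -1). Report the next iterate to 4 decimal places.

At (5/2, -1): F = (39.364988, -6.5000).
Jacobian J = [[4·s + t^2 + 2·exp(s) + 2, 2·s·t], [-4·s + 3·t^2 - 1, 6·s·t + 2·t]].
At the point, J = [[37.364988, -5.0000], [-8.0000, -17.0000]] (det J = -675.204795).
Solving J·Δ = −F gives Δ = (-1.0392, 0.1067).
Then the next iterate is (s, t)₁ = (1.4608, -0.8933).

(1.4608, -0.8933)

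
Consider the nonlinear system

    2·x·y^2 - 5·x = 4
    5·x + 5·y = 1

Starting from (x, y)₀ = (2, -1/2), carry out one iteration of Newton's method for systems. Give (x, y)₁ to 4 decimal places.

(-13.6000, 13.8000)

At (2, -1/2): F = (-13.0000, 6.5000).
Jacobian J = [[2·y^2 - 5, 4·x·y], [5, 5]].
At the point, J = [[-4.5000, -4.0000], [5.0000, 5.0000]] (det J = -2.5000).
Solving J·Δ = −F gives Δ = (-15.6000, 14.3000).
Then the next iterate is (x, y)₁ = (-13.6000, 13.8000).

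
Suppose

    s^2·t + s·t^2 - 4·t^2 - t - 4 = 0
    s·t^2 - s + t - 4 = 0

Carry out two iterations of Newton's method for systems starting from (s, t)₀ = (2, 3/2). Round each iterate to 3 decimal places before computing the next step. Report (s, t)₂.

(2.452, 1.431)

At (2, 3/2): F = (-4.000, 0.000).
Jacobian J = [[2·s·t + t^2, s^2 + 2·s·t - 8·t - 1], [t^2 - 1, 2·s·t + 1]].
At the point, J = [[8.250, -3.000], [1.250, 7.000]] (det J = 61.500).
Solving J·Δ = −F gives Δ = (0.455, -0.081).
Then the next iterate is (s, t)₁ = (2.455, 1.419).
Round to (2.455, 1.419) and repeat: F = (0.02240, -0.09271), J = [[8.98085, 0.64231], [1.01356, 7.96729]].
Δ = (-0.003, 0.012), so (s, t)₂ = (2.452, 1.431).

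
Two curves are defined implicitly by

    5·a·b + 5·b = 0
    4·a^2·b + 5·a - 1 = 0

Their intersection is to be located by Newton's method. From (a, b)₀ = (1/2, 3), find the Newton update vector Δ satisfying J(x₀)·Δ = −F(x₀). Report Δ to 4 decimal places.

At (1/2, 3): F = (22.5000, 4.5000).
Jacobian J = [[5·b, 5·a + 5], [8·a·b + 5, 4·a^2]].
At the point, J = [[15.0000, 7.5000], [17.0000, 1.0000]] (det J = -112.5000).
Solving J·Δ = −F gives Δ = (-0.1000, -2.8000).

(-0.1000, -2.8000)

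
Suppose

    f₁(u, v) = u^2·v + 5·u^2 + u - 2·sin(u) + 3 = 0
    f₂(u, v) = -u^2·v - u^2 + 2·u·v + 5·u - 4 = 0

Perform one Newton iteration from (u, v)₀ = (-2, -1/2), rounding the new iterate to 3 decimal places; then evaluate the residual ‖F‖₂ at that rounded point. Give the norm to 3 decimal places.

At (-2, -1/2): F = (20.81859, -14.000).
Jacobian J = [[2·u·v + 10·u - 2·cos(u) + 1, u^2], [-2·u·v - 2·u + 2·v + 5, -u^2 + 2·u]].
At the point, J = [[-16.16771, 4.000], [6.000, -8.000]] (det J = 105.34165).
Solving J·Δ = −F gives Δ = (1.049, -0.963).
Then the next iterate is (u, v)₁ = (-0.951, -1.463).
Re-evaluating at (-0.951, -1.463): F = (6.87586, -5.55364), so ‖F‖₂ = 8.839.

8.839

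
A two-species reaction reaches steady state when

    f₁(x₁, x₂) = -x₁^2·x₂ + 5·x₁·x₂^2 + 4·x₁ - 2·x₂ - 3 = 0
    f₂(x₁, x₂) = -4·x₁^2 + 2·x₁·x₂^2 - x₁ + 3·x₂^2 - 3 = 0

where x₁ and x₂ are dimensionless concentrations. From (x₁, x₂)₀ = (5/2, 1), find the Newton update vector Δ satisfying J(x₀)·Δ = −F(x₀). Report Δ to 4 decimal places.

(-1.4568, -0.3237)

At (5/2, 1): F = (11.2500, -22.5000).
Jacobian J = [[-2·x₁·x₂ + 5·x₂^2 + 4, -x₁^2 + 10·x₁·x₂ - 2], [-8·x₁ + 2·x₂^2 - 1, 4·x₁·x₂ + 6·x₂]].
At the point, J = [[4.0000, 16.7500], [-19.0000, 16.0000]] (det J = 382.2500).
Solving J·Δ = −F gives Δ = (-1.4568, -0.3237).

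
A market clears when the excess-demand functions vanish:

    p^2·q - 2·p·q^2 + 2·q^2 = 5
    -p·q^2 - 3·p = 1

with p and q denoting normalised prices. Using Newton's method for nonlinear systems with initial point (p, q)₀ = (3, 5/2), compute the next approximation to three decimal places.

At (3, 5/2): F = (-7.500, -28.750).
Jacobian J = [[2·p·q - 2·q^2, p^2 - 4·p·q + 4·q], [-q^2 - 3, -2·p·q]].
At the point, J = [[2.500, -11.000], [-9.250, -15.000]] (det J = -139.250).
Solving J·Δ = −F gives Δ = (-1.463, -1.014).
Then the next iterate is (p, q)₁ = (1.537, 1.486).

(1.537, 1.486)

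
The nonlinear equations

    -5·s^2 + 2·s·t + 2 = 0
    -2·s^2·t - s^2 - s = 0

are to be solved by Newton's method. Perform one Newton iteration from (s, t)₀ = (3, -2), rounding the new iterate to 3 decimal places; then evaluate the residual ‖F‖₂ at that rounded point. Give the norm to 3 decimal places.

13.872

At (3, -2): F = (-55.000, 24.000).
Jacobian J = [[-10·s + 2·t, 2·s], [-4·s·t - 2·s - 1, -2·s^2]].
At the point, J = [[-34.000, 6.000], [17.000, -18.000]] (det J = 510.000).
Solving J·Δ = −F gives Δ = (-1.659, -0.233).
Then the next iterate is (s, t)₁ = (1.341, -2.233).
Re-evaluating at (1.341, -2.233): F = (-12.98031, 4.89184), so ‖F‖₂ = 13.872.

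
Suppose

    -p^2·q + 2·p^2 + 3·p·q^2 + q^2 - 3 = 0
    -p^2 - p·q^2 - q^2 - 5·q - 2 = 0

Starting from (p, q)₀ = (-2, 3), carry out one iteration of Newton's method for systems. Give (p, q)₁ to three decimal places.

(-5.309, -1.547)

At (-2, 3): F = (-52.000, -12.000).
Jacobian J = [[-2·p·q + 4·p + 3·q^2, -p^2 + 6·p·q + 2·q], [-2·p - q^2, -2·p·q - 2·q - 5]].
At the point, J = [[31.000, -34.000], [-5.000, 1.000]] (det J = -139.000).
Solving J·Δ = −F gives Δ = (-3.309, -4.547).
Then the next iterate is (p, q)₁ = (-5.309, -1.547).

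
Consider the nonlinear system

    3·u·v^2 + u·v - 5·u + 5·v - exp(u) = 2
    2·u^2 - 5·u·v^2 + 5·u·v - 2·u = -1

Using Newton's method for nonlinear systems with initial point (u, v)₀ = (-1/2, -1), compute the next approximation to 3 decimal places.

At (-1/2, -1): F = (-6.10653, 7.500).
Jacobian J = [[3·v^2 + v - exp(u) - 5, 6·u·v + u + 5], [4·u - 5·v^2 + 5·v - 2, -10·u·v + 5·u]].
At the point, J = [[-3.60653, 7.500], [-14.000, -7.500]] (det J = 132.04898).
Solving J·Δ = −F gives Δ = (0.079, 0.852).
Then the next iterate is (u, v)₁ = (-0.421, -0.148).

(-0.421, -0.148)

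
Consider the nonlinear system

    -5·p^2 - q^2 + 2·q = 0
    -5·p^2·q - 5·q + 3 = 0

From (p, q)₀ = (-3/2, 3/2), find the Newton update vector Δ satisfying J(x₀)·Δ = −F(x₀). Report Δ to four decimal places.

At (-3/2, 3/2): F = (-10.5000, -21.3750).
Jacobian J = [[-10·p, -2·q + 2], [-10·p·q, -5·p^2 - 5]].
At the point, J = [[15.0000, -1.0000], [22.5000, -16.2500]] (det J = -221.2500).
Solving J·Δ = −F gives Δ = (0.6746, -0.3814).

(0.6746, -0.3814)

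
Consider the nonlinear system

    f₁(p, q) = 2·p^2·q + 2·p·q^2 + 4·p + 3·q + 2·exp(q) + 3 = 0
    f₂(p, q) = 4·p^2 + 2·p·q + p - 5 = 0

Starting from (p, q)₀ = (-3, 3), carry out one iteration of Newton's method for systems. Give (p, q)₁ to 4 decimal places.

At (-3, 3): F = (40.171074, 10.0000).
Jacobian J = [[4·p·q + 2·q^2 + 4, 2·p^2 + 4·p·q + 2·exp(q) + 3], [8·p + 2·q + 1, 2·p]].
At the point, J = [[-14.0000, 25.171074], [-17.0000, -6.0000]] (det J = 511.908255).
Solving J·Δ = −F gives Δ = (0.9625, -1.0606).
Then the next iterate is (p, q)₁ = (-2.0375, 1.9394).

(-2.0375, 1.9394)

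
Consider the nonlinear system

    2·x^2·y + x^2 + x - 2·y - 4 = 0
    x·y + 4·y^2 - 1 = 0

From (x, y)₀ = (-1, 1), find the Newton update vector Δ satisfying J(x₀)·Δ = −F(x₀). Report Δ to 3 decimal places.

At (-1, 1): F = (-4.000, 2.000).
Jacobian J = [[4·x·y + 2·x + 1, 2·x^2 - 2], [y, x + 8·y]].
At the point, J = [[-5.000, 0.000], [1.000, 7.000]] (det J = -35.000).
Solving J·Δ = −F gives Δ = (-0.800, -0.171).

(-0.800, -0.171)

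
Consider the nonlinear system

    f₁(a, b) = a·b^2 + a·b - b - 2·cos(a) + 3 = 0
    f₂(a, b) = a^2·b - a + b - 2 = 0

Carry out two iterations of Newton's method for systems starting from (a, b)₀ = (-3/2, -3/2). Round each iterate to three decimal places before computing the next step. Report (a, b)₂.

At (-3/2, -3/2): F = (3.23353, -5.375).
Jacobian J = [[b^2 + b + 2·sin(a), 2·a·b + a - 1], [2·a·b - 1, a^2 + 1]].
At the point, J = [[-1.24499, 2.000], [3.500, 3.250]] (det J = -11.04622).
Solving J·Δ = −F gives Δ = (1.925, -0.419).
Then the next iterate is (a, b)₁ = (0.425, -1.919).
Round to (0.425, -1.919) and repeat: F = (3.84644, -4.69062), J = [[2.58820, -2.20615], [-2.63115, 1.18063]].
Δ = (-2.112, -0.735), so (a, b)₂ = (-1.687, -2.654).

(-1.687, -2.654)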